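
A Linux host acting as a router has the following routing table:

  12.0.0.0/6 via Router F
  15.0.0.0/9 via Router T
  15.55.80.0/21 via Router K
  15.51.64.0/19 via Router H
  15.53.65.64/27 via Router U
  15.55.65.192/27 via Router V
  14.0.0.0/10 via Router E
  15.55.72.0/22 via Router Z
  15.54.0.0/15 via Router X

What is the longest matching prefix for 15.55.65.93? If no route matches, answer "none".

15.54.0.0/15

Entries matching 15.55.65.93:
  12.0.0.0/6 (12.0.0.0 - 15.255.255.255)
  15.0.0.0/9 (15.0.0.0 - 15.127.255.255)
  15.54.0.0/15 (15.54.0.0 - 15.55.255.255)
Most specific is 15.54.0.0/15.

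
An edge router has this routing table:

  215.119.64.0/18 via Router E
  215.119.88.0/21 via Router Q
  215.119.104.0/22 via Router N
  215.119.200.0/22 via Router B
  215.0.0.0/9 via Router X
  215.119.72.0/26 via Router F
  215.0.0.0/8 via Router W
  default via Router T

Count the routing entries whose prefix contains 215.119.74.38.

Prefixes containing 215.119.74.38:
  0.0.0.0/0 (default, matches everything)
  215.0.0.0/8 (215.0.0.0 - 215.255.255.255)
  215.0.0.0/9 (215.0.0.0 - 215.127.255.255)
  215.119.64.0/18 (215.119.64.0 - 215.119.127.255)
Total matching entries: 4.

4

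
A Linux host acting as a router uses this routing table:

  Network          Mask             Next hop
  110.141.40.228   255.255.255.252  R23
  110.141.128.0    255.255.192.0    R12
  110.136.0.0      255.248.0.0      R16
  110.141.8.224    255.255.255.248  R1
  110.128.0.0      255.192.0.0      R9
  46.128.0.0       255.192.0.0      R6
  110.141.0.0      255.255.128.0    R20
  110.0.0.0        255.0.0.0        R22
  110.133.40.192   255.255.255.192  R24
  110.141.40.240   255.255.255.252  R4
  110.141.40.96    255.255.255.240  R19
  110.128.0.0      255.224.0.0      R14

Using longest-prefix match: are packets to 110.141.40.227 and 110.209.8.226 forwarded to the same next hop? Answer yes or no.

110.141.40.227: longest match 110.141.0.0/17 -> R20
110.209.8.226: longest match 110.0.0.0/8 -> R22

no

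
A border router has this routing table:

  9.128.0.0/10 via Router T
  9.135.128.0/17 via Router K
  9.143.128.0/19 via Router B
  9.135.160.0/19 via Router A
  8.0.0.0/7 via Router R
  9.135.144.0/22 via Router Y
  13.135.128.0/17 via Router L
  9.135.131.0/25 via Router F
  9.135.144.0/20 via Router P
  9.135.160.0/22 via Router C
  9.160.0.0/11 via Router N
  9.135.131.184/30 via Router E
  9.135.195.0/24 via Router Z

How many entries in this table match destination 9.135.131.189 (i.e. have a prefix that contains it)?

Prefixes containing 9.135.131.189:
  8.0.0.0/7 (8.0.0.0 - 9.255.255.255)
  9.128.0.0/10 (9.128.0.0 - 9.191.255.255)
  9.135.128.0/17 (9.135.128.0 - 9.135.255.255)
Total matching entries: 3.

3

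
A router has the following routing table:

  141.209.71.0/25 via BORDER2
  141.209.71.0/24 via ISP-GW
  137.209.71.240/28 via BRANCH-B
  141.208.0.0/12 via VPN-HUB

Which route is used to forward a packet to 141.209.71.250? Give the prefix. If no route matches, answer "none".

Entries matching 141.209.71.250:
  141.208.0.0/12 (141.208.0.0 - 141.223.255.255)
  141.209.71.0/24 (141.209.71.0 - 141.209.71.255)
Most specific is 141.209.71.0/24.

141.209.71.0/24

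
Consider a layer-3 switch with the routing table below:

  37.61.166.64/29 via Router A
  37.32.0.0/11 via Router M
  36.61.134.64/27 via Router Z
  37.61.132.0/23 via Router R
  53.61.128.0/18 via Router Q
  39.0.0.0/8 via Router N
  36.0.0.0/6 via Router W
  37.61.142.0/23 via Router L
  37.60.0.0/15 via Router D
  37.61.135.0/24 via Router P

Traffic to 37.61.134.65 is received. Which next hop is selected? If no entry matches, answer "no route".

Router D

Routes whose prefix contains 37.61.134.65:
  36.0.0.0/6 (36.0.0.0 - 39.255.255.255) -> Router W
  37.32.0.0/11 (37.32.0.0 - 37.63.255.255) -> Router M
  37.60.0.0/15 (37.60.0.0 - 37.61.255.255) -> Router D
More-specific entries that do NOT match:
  37.61.166.64/29 (37.61.166.64 - 37.61.166.71) does not contain 37.61.134.65
  36.61.134.64/27 (36.61.134.64 - 36.61.134.95) does not contain 37.61.134.65
  37.61.135.0/24 (37.61.135.0 - 37.61.135.255) does not contain 37.61.134.65
  37.61.132.0/23 (37.61.132.0 - 37.61.133.255) does not contain 37.61.134.65
  37.61.142.0/23 (37.61.142.0 - 37.61.143.255) does not contain 37.61.134.65
  53.61.128.0/18 (53.61.128.0 - 53.61.191.255) does not contain 37.61.134.65
Longest matching prefix is /15 -> next hop Router D.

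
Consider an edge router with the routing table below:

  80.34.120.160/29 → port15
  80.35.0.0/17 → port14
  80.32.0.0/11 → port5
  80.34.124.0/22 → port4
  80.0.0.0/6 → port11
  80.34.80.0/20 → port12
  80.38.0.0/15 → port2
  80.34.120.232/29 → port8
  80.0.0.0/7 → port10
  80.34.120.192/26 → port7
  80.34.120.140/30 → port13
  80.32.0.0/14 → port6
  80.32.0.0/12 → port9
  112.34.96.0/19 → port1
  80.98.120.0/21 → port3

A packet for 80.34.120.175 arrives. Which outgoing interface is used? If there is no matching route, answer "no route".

port6

Routes whose prefix contains 80.34.120.175:
  80.0.0.0/6 (80.0.0.0 - 83.255.255.255) -> port11
  80.0.0.0/7 (80.0.0.0 - 81.255.255.255) -> port10
  80.32.0.0/11 (80.32.0.0 - 80.63.255.255) -> port5
  80.32.0.0/12 (80.32.0.0 - 80.47.255.255) -> port9
  80.32.0.0/14 (80.32.0.0 - 80.35.255.255) -> port6
More-specific entries that do NOT match:
  80.34.120.140/30 (80.34.120.140 - 80.34.120.143) does not contain 80.34.120.175
  80.34.120.160/29 (80.34.120.160 - 80.34.120.167) does not contain 80.34.120.175
  80.34.120.232/29 (80.34.120.232 - 80.34.120.239) does not contain 80.34.120.175
  80.34.120.192/26 (80.34.120.192 - 80.34.120.255) does not contain 80.34.120.175
  80.34.124.0/22 (80.34.124.0 - 80.34.127.255) does not contain 80.34.120.175
  80.98.120.0/21 (80.98.120.0 - 80.98.127.255) does not contain 80.34.120.175
  80.34.80.0/20 (80.34.80.0 - 80.34.95.255) does not contain 80.34.120.175
  112.34.96.0/19 (112.34.96.0 - 112.34.127.255) does not contain 80.34.120.175
  80.35.0.0/17 (80.35.0.0 - 80.35.127.255) does not contain 80.34.120.175
  80.38.0.0/15 (80.38.0.0 - 80.39.255.255) does not contain 80.34.120.175
Longest matching prefix is /14 -> interface port6.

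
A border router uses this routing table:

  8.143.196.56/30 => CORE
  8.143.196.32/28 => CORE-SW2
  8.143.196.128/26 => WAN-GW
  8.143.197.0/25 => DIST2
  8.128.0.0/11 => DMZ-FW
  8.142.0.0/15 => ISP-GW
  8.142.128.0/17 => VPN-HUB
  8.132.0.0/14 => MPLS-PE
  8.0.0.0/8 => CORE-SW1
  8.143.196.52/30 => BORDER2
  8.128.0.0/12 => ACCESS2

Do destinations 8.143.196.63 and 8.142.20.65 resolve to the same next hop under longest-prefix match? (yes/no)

yes

8.143.196.63: longest match 8.142.0.0/15 -> ISP-GW
8.142.20.65: longest match 8.142.0.0/15 -> ISP-GW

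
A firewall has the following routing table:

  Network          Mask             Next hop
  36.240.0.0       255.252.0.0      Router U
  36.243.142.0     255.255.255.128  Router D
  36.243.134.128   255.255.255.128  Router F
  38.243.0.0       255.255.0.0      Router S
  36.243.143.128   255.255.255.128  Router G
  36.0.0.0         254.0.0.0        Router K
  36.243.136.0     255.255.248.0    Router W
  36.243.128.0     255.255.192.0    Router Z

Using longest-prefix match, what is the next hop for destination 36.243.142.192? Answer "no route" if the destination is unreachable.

Router W

Routes whose prefix contains 36.243.142.192:
  36.0.0.0/7 (36.0.0.0 - 37.255.255.255) -> Router K
  36.240.0.0/14 (36.240.0.0 - 36.243.255.255) -> Router U
  36.243.128.0/18 (36.243.128.0 - 36.243.191.255) -> Router Z
  36.243.136.0/21 (36.243.136.0 - 36.243.143.255) -> Router W
More-specific entries that do NOT match:
  36.243.142.0/25 (36.243.142.0 - 36.243.142.127) does not contain 36.243.142.192
  36.243.134.128/25 (36.243.134.128 - 36.243.134.255) does not contain 36.243.142.192
  36.243.143.128/25 (36.243.143.128 - 36.243.143.255) does not contain 36.243.142.192
Longest matching prefix is /21 -> next hop Router W.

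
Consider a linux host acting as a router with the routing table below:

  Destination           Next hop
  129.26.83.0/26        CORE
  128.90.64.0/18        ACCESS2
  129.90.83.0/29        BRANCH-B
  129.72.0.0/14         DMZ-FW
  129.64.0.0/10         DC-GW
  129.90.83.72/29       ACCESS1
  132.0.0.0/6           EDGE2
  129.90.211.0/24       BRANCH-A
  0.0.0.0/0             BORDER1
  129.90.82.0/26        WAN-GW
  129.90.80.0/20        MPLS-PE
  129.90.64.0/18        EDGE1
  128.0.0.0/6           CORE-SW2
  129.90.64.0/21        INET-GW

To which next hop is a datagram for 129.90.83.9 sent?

Routes whose prefix contains 129.90.83.9:
  0.0.0.0/0 (default, matches everything) -> BORDER1
  128.0.0.0/6 (128.0.0.0 - 131.255.255.255) -> CORE-SW2
  129.64.0.0/10 (129.64.0.0 - 129.127.255.255) -> DC-GW
  129.90.64.0/18 (129.90.64.0 - 129.90.127.255) -> EDGE1
  129.90.80.0/20 (129.90.80.0 - 129.90.95.255) -> MPLS-PE
More-specific entries that do NOT match:
  129.90.83.0/29 (129.90.83.0 - 129.90.83.7) does not contain 129.90.83.9
  129.90.83.72/29 (129.90.83.72 - 129.90.83.79) does not contain 129.90.83.9
  129.26.83.0/26 (129.26.83.0 - 129.26.83.63) does not contain 129.90.83.9
  129.90.82.0/26 (129.90.82.0 - 129.90.82.63) does not contain 129.90.83.9
  129.90.211.0/24 (129.90.211.0 - 129.90.211.255) does not contain 129.90.83.9
  129.90.64.0/21 (129.90.64.0 - 129.90.71.255) does not contain 129.90.83.9
Longest matching prefix is /20 -> next hop MPLS-PE.

MPLS-PE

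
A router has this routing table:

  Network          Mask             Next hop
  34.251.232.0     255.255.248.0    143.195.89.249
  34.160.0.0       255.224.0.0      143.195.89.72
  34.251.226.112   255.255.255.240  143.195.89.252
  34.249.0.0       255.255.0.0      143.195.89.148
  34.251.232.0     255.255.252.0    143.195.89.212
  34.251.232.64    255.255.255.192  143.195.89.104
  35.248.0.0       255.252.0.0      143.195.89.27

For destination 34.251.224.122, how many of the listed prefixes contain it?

No listed prefix contains 34.251.224.122.
Total matching entries: 0.

0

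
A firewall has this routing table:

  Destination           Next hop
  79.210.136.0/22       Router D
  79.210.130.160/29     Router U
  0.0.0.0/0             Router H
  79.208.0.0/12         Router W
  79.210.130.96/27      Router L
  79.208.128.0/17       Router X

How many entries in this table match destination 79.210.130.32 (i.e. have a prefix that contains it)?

Prefixes containing 79.210.130.32:
  0.0.0.0/0 (default, matches everything)
  79.208.0.0/12 (79.208.0.0 - 79.223.255.255)
Total matching entries: 2.

2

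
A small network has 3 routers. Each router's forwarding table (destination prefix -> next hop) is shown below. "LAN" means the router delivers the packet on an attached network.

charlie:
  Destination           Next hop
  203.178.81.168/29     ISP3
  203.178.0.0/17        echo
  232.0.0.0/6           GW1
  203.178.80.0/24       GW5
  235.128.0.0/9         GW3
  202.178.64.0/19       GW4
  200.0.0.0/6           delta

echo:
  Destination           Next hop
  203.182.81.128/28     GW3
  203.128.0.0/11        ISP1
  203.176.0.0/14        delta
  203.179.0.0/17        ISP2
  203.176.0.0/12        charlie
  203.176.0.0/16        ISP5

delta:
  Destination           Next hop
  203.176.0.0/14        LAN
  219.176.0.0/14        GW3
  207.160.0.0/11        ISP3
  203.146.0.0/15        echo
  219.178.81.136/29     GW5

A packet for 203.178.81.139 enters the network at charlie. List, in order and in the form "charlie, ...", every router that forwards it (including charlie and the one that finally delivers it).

At charlie: longest match for 203.178.81.139 is 203.178.0.0/17 -> echo
At echo: longest match for 203.178.81.139 is 203.176.0.0/14 -> delta
At delta: longest match for 203.178.81.139 is 203.176.0.0/14 -> LAN

charlie, echo, delta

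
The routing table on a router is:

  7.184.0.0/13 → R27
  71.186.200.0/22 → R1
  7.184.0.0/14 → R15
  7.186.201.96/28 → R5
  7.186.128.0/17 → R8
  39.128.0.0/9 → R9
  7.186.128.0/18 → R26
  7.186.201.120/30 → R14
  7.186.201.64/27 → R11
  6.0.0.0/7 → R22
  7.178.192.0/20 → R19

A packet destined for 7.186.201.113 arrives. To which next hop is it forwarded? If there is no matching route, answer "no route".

Routes whose prefix contains 7.186.201.113:
  6.0.0.0/7 (6.0.0.0 - 7.255.255.255) -> R22
  7.184.0.0/13 (7.184.0.0 - 7.191.255.255) -> R27
  7.184.0.0/14 (7.184.0.0 - 7.187.255.255) -> R15
  7.186.128.0/17 (7.186.128.0 - 7.186.255.255) -> R8
More-specific entries that do NOT match:
  7.186.201.120/30 (7.186.201.120 - 7.186.201.123) does not contain 7.186.201.113
  7.186.201.96/28 (7.186.201.96 - 7.186.201.111) does not contain 7.186.201.113
  7.186.201.64/27 (7.186.201.64 - 7.186.201.95) does not contain 7.186.201.113
  71.186.200.0/22 (71.186.200.0 - 71.186.203.255) does not contain 7.186.201.113
  7.178.192.0/20 (7.178.192.0 - 7.178.207.255) does not contain 7.186.201.113
  7.186.128.0/18 (7.186.128.0 - 7.186.191.255) does not contain 7.186.201.113
Longest matching prefix is /17 -> next hop R8.

R8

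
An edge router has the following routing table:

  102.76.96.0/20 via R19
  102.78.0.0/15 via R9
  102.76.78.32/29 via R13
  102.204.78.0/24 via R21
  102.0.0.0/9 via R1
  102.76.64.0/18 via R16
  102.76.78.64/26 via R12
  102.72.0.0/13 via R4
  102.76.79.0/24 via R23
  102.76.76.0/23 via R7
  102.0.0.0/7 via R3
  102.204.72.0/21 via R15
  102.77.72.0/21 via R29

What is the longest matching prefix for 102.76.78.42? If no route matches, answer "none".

102.76.64.0/18

Entries matching 102.76.78.42:
  102.0.0.0/7 (102.0.0.0 - 103.255.255.255)
  102.0.0.0/9 (102.0.0.0 - 102.127.255.255)
  102.72.0.0/13 (102.72.0.0 - 102.79.255.255)
  102.76.64.0/18 (102.76.64.0 - 102.76.127.255)
Most specific is 102.76.64.0/18.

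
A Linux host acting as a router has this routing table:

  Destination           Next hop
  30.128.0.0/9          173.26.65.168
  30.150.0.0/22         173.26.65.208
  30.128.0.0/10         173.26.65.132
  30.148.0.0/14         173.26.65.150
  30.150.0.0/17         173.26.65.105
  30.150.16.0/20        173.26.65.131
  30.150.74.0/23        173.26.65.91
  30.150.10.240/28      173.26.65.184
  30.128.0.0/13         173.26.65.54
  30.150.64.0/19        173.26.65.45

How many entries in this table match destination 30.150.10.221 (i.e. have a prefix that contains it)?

4

Prefixes containing 30.150.10.221:
  30.128.0.0/9 (30.128.0.0 - 30.255.255.255)
  30.128.0.0/10 (30.128.0.0 - 30.191.255.255)
  30.148.0.0/14 (30.148.0.0 - 30.151.255.255)
  30.150.0.0/17 (30.150.0.0 - 30.150.127.255)
Total matching entries: 4.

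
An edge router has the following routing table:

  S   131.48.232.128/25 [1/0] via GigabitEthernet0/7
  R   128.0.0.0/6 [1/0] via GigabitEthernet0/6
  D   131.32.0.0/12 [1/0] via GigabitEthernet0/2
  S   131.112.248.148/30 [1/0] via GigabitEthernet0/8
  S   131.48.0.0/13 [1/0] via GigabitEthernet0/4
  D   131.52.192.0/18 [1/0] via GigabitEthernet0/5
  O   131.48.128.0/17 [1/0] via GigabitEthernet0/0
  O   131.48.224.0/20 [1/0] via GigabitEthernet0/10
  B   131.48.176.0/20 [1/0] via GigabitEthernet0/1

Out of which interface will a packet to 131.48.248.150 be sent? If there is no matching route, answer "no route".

GigabitEthernet0/0

Routes whose prefix contains 131.48.248.150:
  128.0.0.0/6 (128.0.0.0 - 131.255.255.255) -> GigabitEthernet0/6
  131.48.0.0/13 (131.48.0.0 - 131.55.255.255) -> GigabitEthernet0/4
  131.48.128.0/17 (131.48.128.0 - 131.48.255.255) -> GigabitEthernet0/0
More-specific entries that do NOT match:
  131.112.248.148/30 (131.112.248.148 - 131.112.248.151) does not contain 131.48.248.150
  131.48.232.128/25 (131.48.232.128 - 131.48.232.255) does not contain 131.48.248.150
  131.48.224.0/20 (131.48.224.0 - 131.48.239.255) does not contain 131.48.248.150
  131.48.176.0/20 (131.48.176.0 - 131.48.191.255) does not contain 131.48.248.150
  131.52.192.0/18 (131.52.192.0 - 131.52.255.255) does not contain 131.48.248.150
Longest matching prefix is /17 -> interface GigabitEthernet0/0.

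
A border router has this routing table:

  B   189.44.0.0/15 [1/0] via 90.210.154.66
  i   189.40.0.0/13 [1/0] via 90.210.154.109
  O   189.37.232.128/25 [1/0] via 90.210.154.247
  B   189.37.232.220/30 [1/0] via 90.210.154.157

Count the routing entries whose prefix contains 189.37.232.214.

1

Prefixes containing 189.37.232.214:
  189.37.232.128/25 (189.37.232.128 - 189.37.232.255)
Total matching entries: 1.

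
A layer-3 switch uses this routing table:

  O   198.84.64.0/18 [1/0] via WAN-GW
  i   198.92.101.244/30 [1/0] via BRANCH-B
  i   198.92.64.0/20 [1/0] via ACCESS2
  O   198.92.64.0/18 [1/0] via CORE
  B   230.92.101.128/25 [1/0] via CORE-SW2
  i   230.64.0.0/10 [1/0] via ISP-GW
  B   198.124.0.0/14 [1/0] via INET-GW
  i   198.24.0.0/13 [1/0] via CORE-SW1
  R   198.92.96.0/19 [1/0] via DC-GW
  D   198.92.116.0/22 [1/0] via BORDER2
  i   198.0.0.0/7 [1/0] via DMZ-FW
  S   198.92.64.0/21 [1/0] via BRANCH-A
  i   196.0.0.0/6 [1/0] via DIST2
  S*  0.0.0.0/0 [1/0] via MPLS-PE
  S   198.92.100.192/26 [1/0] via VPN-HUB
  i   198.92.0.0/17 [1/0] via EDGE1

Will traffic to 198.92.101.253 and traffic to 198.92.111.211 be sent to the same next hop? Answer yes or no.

yes

198.92.101.253: longest match 198.92.96.0/19 -> DC-GW
198.92.111.211: longest match 198.92.96.0/19 -> DC-GW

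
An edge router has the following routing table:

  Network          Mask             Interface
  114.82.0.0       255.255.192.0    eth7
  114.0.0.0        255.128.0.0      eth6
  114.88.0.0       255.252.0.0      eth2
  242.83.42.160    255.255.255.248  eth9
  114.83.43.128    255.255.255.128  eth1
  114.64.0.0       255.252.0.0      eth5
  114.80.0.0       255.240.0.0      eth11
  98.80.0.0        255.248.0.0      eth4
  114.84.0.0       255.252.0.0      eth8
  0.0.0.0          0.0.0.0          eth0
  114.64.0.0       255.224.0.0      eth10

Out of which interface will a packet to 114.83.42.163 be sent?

Routes whose prefix contains 114.83.42.163:
  0.0.0.0/0 (default, matches everything) -> eth0
  114.0.0.0/9 (114.0.0.0 - 114.127.255.255) -> eth6
  114.64.0.0/11 (114.64.0.0 - 114.95.255.255) -> eth10
  114.80.0.0/12 (114.80.0.0 - 114.95.255.255) -> eth11
More-specific entries that do NOT match:
  242.83.42.160/29 (242.83.42.160 - 242.83.42.167) does not contain 114.83.42.163
  114.83.43.128/25 (114.83.43.128 - 114.83.43.255) does not contain 114.83.42.163
  114.82.0.0/18 (114.82.0.0 - 114.82.63.255) does not contain 114.83.42.163
  114.88.0.0/14 (114.88.0.0 - 114.91.255.255) does not contain 114.83.42.163
  114.64.0.0/14 (114.64.0.0 - 114.67.255.255) does not contain 114.83.42.163
  114.84.0.0/14 (114.84.0.0 - 114.87.255.255) does not contain 114.83.42.163
  98.80.0.0/13 (98.80.0.0 - 98.87.255.255) does not contain 114.83.42.163
Longest matching prefix is /12 -> interface eth11.

eth11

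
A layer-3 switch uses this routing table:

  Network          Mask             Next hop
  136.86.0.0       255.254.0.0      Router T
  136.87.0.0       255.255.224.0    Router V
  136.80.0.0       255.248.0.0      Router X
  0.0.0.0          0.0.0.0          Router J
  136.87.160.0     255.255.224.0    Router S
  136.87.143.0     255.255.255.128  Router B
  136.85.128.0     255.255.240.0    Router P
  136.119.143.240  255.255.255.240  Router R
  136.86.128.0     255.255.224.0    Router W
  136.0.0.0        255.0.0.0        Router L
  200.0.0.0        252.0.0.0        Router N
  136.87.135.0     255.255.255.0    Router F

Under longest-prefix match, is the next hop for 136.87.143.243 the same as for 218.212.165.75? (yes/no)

no

136.87.143.243: longest match 136.86.0.0/15 -> Router T
218.212.165.75: longest match 0.0.0.0/0 -> Router J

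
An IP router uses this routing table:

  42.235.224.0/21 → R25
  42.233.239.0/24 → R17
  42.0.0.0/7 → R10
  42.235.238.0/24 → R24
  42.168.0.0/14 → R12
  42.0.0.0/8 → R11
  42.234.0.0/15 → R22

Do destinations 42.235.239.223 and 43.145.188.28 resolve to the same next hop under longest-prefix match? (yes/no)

no

42.235.239.223: longest match 42.234.0.0/15 -> R22
43.145.188.28: longest match 42.0.0.0/7 -> R10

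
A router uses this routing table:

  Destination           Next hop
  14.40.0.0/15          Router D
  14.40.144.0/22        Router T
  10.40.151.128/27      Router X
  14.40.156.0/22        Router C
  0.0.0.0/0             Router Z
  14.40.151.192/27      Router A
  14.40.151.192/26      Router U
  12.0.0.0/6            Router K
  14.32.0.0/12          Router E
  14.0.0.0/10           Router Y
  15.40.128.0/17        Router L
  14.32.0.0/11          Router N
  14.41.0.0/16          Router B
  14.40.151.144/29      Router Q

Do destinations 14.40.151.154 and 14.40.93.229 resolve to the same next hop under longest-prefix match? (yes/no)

14.40.151.154: longest match 14.40.0.0/15 -> Router D
14.40.93.229: longest match 14.40.0.0/15 -> Router D

yes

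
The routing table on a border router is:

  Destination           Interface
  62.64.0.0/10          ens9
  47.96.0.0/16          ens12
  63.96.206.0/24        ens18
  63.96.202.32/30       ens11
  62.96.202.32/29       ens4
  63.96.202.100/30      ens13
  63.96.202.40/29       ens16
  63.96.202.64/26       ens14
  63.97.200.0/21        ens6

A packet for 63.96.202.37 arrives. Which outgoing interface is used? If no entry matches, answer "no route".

No entry's prefix contains 63.96.202.37; there is no default route.

no route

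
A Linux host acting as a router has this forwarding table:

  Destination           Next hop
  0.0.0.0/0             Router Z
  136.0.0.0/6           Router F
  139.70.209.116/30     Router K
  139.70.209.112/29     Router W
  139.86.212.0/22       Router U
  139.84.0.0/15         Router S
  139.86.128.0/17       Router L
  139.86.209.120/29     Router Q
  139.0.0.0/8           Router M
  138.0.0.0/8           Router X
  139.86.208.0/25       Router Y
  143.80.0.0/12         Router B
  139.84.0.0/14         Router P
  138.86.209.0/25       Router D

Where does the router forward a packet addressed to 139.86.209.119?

Router L

Routes whose prefix contains 139.86.209.119:
  0.0.0.0/0 (default, matches everything) -> Router Z
  136.0.0.0/6 (136.0.0.0 - 139.255.255.255) -> Router F
  139.0.0.0/8 (139.0.0.0 - 139.255.255.255) -> Router M
  139.84.0.0/14 (139.84.0.0 - 139.87.255.255) -> Router P
  139.86.128.0/17 (139.86.128.0 - 139.86.255.255) -> Router L
More-specific entries that do NOT match:
  139.70.209.116/30 (139.70.209.116 - 139.70.209.119) does not contain 139.86.209.119
  139.70.209.112/29 (139.70.209.112 - 139.70.209.119) does not contain 139.86.209.119
  139.86.209.120/29 (139.86.209.120 - 139.86.209.127) does not contain 139.86.209.119
  139.86.208.0/25 (139.86.208.0 - 139.86.208.127) does not contain 139.86.209.119
  138.86.209.0/25 (138.86.209.0 - 138.86.209.127) does not contain 139.86.209.119
  139.86.212.0/22 (139.86.212.0 - 139.86.215.255) does not contain 139.86.209.119
Longest matching prefix is /17 -> next hop Router L.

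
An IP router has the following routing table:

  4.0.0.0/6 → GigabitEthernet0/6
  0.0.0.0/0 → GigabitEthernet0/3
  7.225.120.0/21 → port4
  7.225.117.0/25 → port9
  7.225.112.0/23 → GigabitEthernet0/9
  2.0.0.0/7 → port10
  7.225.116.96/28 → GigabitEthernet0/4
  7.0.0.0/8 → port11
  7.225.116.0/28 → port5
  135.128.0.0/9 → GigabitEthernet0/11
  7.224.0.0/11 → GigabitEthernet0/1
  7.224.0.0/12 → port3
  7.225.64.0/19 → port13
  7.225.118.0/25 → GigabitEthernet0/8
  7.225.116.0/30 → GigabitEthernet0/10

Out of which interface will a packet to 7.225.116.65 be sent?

Routes whose prefix contains 7.225.116.65:
  0.0.0.0/0 (default, matches everything) -> GigabitEthernet0/3
  4.0.0.0/6 (4.0.0.0 - 7.255.255.255) -> GigabitEthernet0/6
  7.0.0.0/8 (7.0.0.0 - 7.255.255.255) -> port11
  7.224.0.0/11 (7.224.0.0 - 7.255.255.255) -> GigabitEthernet0/1
  7.224.0.0/12 (7.224.0.0 - 7.239.255.255) -> port3
More-specific entries that do NOT match:
  7.225.116.0/30 (7.225.116.0 - 7.225.116.3) does not contain 7.225.116.65
  7.225.116.96/28 (7.225.116.96 - 7.225.116.111) does not contain 7.225.116.65
  7.225.116.0/28 (7.225.116.0 - 7.225.116.15) does not contain 7.225.116.65
  7.225.117.0/25 (7.225.117.0 - 7.225.117.127) does not contain 7.225.116.65
  7.225.118.0/25 (7.225.118.0 - 7.225.118.127) does not contain 7.225.116.65
  7.225.112.0/23 (7.225.112.0 - 7.225.113.255) does not contain 7.225.116.65
  7.225.120.0/21 (7.225.120.0 - 7.225.127.255) does not contain 7.225.116.65
  7.225.64.0/19 (7.225.64.0 - 7.225.95.255) does not contain 7.225.116.65
Longest matching prefix is /12 -> interface port3.

port3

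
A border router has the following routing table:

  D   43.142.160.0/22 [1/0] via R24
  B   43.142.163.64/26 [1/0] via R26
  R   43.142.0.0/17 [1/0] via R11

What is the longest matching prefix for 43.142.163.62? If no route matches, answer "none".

43.142.160.0/22

Entries matching 43.142.163.62:
  43.142.160.0/22 (43.142.160.0 - 43.142.163.255)
Most specific is 43.142.160.0/22.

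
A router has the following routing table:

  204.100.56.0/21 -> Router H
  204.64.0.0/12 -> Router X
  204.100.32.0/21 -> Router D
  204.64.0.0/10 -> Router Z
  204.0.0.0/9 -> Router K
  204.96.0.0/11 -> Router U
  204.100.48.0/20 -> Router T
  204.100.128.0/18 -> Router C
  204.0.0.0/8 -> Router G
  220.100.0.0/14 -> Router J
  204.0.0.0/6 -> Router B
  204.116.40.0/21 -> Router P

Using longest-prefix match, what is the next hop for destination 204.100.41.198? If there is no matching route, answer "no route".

Routes whose prefix contains 204.100.41.198:
  204.0.0.0/6 (204.0.0.0 - 207.255.255.255) -> Router B
  204.0.0.0/8 (204.0.0.0 - 204.255.255.255) -> Router G
  204.0.0.0/9 (204.0.0.0 - 204.127.255.255) -> Router K
  204.64.0.0/10 (204.64.0.0 - 204.127.255.255) -> Router Z
  204.96.0.0/11 (204.96.0.0 - 204.127.255.255) -> Router U
More-specific entries that do NOT match:
  204.100.56.0/21 (204.100.56.0 - 204.100.63.255) does not contain 204.100.41.198
  204.100.32.0/21 (204.100.32.0 - 204.100.39.255) does not contain 204.100.41.198
  204.116.40.0/21 (204.116.40.0 - 204.116.47.255) does not contain 204.100.41.198
  204.100.48.0/20 (204.100.48.0 - 204.100.63.255) does not contain 204.100.41.198
  204.100.128.0/18 (204.100.128.0 - 204.100.191.255) does not contain 204.100.41.198
  220.100.0.0/14 (220.100.0.0 - 220.103.255.255) does not contain 204.100.41.198
  204.64.0.0/12 (204.64.0.0 - 204.79.255.255) does not contain 204.100.41.198
Longest matching prefix is /11 -> next hop Router U.

Router U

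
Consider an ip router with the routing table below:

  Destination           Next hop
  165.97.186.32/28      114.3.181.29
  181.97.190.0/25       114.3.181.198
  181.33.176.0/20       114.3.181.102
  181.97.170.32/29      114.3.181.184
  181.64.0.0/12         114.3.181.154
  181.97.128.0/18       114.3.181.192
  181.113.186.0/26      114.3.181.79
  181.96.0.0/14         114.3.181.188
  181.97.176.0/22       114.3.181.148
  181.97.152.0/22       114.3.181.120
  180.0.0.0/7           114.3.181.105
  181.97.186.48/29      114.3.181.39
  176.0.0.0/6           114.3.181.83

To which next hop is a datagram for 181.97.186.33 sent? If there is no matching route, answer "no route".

Routes whose prefix contains 181.97.186.33:
  180.0.0.0/7 (180.0.0.0 - 181.255.255.255) -> 114.3.181.105
  181.96.0.0/14 (181.96.0.0 - 181.99.255.255) -> 114.3.181.188
  181.97.128.0/18 (181.97.128.0 - 181.97.191.255) -> 114.3.181.192
More-specific entries that do NOT match:
  181.97.170.32/29 (181.97.170.32 - 181.97.170.39) does not contain 181.97.186.33
  181.97.186.48/29 (181.97.186.48 - 181.97.186.55) does not contain 181.97.186.33
  165.97.186.32/28 (165.97.186.32 - 165.97.186.47) does not contain 181.97.186.33
  181.113.186.0/26 (181.113.186.0 - 181.113.186.63) does not contain 181.97.186.33
  181.97.190.0/25 (181.97.190.0 - 181.97.190.127) does not contain 181.97.186.33
  181.97.176.0/22 (181.97.176.0 - 181.97.179.255) does not contain 181.97.186.33
  181.97.152.0/22 (181.97.152.0 - 181.97.155.255) does not contain 181.97.186.33
  181.33.176.0/20 (181.33.176.0 - 181.33.191.255) does not contain 181.97.186.33
Longest matching prefix is /18 -> next hop 114.3.181.192.

114.3.181.192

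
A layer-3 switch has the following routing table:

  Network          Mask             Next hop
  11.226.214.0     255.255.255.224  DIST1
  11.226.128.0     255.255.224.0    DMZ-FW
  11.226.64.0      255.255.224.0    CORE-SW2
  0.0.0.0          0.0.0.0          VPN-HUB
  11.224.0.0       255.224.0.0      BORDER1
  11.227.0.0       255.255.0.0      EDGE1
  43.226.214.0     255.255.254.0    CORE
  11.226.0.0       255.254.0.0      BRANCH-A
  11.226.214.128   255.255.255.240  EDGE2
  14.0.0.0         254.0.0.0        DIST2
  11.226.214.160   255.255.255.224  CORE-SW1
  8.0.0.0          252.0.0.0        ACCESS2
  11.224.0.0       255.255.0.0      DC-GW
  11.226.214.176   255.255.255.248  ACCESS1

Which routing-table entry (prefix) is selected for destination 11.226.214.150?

11.226.0.0/15

Entries matching 11.226.214.150:
  0.0.0.0/0 (default, matches everything)
  8.0.0.0/6 (8.0.0.0 - 11.255.255.255)
  11.224.0.0/11 (11.224.0.0 - 11.255.255.255)
  11.226.0.0/15 (11.226.0.0 - 11.227.255.255)
Most specific is 11.226.0.0/15.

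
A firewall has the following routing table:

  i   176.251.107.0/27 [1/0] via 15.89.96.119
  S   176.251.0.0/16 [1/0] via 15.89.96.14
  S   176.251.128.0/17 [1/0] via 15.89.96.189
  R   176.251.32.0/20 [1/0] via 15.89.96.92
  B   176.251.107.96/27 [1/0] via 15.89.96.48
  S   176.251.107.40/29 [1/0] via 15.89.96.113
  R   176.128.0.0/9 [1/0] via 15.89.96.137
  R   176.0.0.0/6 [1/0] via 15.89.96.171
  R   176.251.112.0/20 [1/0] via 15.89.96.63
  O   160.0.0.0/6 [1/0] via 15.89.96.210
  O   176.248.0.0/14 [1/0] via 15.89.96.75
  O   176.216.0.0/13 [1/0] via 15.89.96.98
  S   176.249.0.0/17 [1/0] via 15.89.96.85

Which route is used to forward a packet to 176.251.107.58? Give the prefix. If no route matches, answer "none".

176.251.0.0/16

Entries matching 176.251.107.58:
  176.0.0.0/6 (176.0.0.0 - 179.255.255.255)
  176.128.0.0/9 (176.128.0.0 - 176.255.255.255)
  176.248.0.0/14 (176.248.0.0 - 176.251.255.255)
  176.251.0.0/16 (176.251.0.0 - 176.251.255.255)
Most specific is 176.251.0.0/16.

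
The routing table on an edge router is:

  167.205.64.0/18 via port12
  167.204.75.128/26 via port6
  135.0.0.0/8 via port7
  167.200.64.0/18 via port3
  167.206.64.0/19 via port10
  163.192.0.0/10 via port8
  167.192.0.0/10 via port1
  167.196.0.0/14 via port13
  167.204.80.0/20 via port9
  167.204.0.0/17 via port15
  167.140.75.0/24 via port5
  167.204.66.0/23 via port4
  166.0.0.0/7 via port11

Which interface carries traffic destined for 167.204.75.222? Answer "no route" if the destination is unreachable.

Routes whose prefix contains 167.204.75.222:
  166.0.0.0/7 (166.0.0.0 - 167.255.255.255) -> port11
  167.192.0.0/10 (167.192.0.0 - 167.255.255.255) -> port1
  167.204.0.0/17 (167.204.0.0 - 167.204.127.255) -> port15
More-specific entries that do NOT match:
  167.204.75.128/26 (167.204.75.128 - 167.204.75.191) does not contain 167.204.75.222
  167.140.75.0/24 (167.140.75.0 - 167.140.75.255) does not contain 167.204.75.222
  167.204.66.0/23 (167.204.66.0 - 167.204.67.255) does not contain 167.204.75.222
  167.204.80.0/20 (167.204.80.0 - 167.204.95.255) does not contain 167.204.75.222
  167.206.64.0/19 (167.206.64.0 - 167.206.95.255) does not contain 167.204.75.222
  167.205.64.0/18 (167.205.64.0 - 167.205.127.255) does not contain 167.204.75.222
  167.200.64.0/18 (167.200.64.0 - 167.200.127.255) does not contain 167.204.75.222
Longest matching prefix is /17 -> interface port15.

port15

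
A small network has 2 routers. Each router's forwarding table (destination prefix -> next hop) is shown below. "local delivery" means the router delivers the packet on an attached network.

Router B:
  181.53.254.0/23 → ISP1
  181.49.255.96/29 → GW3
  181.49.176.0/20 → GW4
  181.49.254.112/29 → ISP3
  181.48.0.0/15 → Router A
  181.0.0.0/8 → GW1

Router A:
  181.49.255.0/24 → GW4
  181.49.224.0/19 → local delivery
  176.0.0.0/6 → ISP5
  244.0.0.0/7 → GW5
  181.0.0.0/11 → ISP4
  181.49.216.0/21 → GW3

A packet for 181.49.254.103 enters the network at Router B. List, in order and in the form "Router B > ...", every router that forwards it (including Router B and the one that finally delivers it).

At Router B: longest match for 181.49.254.103 is 181.48.0.0/15 -> Router A
At Router A: longest match for 181.49.254.103 is 181.49.224.0/19 -> local delivery

Router B > Router A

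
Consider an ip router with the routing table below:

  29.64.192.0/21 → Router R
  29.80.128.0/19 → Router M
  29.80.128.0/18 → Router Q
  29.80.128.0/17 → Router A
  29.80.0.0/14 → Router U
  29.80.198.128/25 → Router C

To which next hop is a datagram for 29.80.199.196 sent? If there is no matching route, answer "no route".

Routes whose prefix contains 29.80.199.196:
  29.80.0.0/14 (29.80.0.0 - 29.83.255.255) -> Router U
  29.80.128.0/17 (29.80.128.0 - 29.80.255.255) -> Router A
More-specific entries that do NOT match:
  29.80.198.128/25 (29.80.198.128 - 29.80.198.255) does not contain 29.80.199.196
  29.64.192.0/21 (29.64.192.0 - 29.64.199.255) does not contain 29.80.199.196
  29.80.128.0/19 (29.80.128.0 - 29.80.159.255) does not contain 29.80.199.196
  29.80.128.0/18 (29.80.128.0 - 29.80.191.255) does not contain 29.80.199.196
Longest matching prefix is /17 -> next hop Router A.

Router A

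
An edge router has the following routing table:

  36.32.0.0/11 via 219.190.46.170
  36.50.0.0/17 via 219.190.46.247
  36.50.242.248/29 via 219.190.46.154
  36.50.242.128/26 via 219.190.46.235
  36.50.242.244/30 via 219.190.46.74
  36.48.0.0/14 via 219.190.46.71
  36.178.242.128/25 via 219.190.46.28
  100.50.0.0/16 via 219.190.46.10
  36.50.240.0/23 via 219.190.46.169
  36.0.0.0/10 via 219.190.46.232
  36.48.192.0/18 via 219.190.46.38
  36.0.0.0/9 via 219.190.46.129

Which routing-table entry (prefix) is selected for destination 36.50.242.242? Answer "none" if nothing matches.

36.48.0.0/14

Entries matching 36.50.242.242:
  36.0.0.0/9 (36.0.0.0 - 36.127.255.255)
  36.0.0.0/10 (36.0.0.0 - 36.63.255.255)
  36.32.0.0/11 (36.32.0.0 - 36.63.255.255)
  36.48.0.0/14 (36.48.0.0 - 36.51.255.255)
Most specific is 36.48.0.0/14.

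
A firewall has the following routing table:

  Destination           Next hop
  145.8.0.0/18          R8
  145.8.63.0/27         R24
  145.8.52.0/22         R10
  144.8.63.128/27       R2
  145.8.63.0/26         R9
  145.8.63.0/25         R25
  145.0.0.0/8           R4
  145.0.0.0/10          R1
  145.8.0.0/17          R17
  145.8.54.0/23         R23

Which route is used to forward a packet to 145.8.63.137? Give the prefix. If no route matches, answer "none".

Entries matching 145.8.63.137:
  145.0.0.0/8 (145.0.0.0 - 145.255.255.255)
  145.0.0.0/10 (145.0.0.0 - 145.63.255.255)
  145.8.0.0/17 (145.8.0.0 - 145.8.127.255)
  145.8.0.0/18 (145.8.0.0 - 145.8.63.255)
Most specific is 145.8.0.0/18.

145.8.0.0/18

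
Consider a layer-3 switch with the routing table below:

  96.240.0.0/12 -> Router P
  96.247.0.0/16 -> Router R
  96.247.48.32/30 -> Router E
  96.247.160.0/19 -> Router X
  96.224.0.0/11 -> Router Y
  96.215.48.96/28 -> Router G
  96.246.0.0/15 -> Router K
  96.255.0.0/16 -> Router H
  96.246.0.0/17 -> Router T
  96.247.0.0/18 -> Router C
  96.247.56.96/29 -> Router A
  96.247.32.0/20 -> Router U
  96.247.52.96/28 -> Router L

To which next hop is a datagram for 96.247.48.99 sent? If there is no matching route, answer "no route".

Router C

Routes whose prefix contains 96.247.48.99:
  96.224.0.0/11 (96.224.0.0 - 96.255.255.255) -> Router Y
  96.240.0.0/12 (96.240.0.0 - 96.255.255.255) -> Router P
  96.246.0.0/15 (96.246.0.0 - 96.247.255.255) -> Router K
  96.247.0.0/16 (96.247.0.0 - 96.247.255.255) -> Router R
  96.247.0.0/18 (96.247.0.0 - 96.247.63.255) -> Router C
More-specific entries that do NOT match:
  96.247.48.32/30 (96.247.48.32 - 96.247.48.35) does not contain 96.247.48.99
  96.247.56.96/29 (96.247.56.96 - 96.247.56.103) does not contain 96.247.48.99
  96.215.48.96/28 (96.215.48.96 - 96.215.48.111) does not contain 96.247.48.99
  96.247.52.96/28 (96.247.52.96 - 96.247.52.111) does not contain 96.247.48.99
  96.247.32.0/20 (96.247.32.0 - 96.247.47.255) does not contain 96.247.48.99
  96.247.160.0/19 (96.247.160.0 - 96.247.191.255) does not contain 96.247.48.99
Longest matching prefix is /18 -> next hop Router C.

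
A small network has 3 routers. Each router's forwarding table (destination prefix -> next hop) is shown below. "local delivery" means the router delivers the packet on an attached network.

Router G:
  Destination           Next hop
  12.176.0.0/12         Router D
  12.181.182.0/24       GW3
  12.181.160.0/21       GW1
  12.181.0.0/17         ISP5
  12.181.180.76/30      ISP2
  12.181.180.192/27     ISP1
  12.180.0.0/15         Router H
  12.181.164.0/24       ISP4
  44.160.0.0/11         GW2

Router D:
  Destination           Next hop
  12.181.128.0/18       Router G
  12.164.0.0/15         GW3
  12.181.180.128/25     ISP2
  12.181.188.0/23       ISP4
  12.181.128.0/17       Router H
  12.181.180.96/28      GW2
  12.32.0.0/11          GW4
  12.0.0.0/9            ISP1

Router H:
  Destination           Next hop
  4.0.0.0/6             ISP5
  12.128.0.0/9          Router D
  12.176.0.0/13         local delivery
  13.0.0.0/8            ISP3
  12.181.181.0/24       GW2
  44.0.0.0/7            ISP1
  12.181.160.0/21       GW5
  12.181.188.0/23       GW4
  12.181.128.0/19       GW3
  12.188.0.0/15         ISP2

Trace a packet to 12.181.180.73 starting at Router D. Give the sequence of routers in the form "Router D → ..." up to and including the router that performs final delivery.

Router D → Router G → Router H

At Router D: longest match for 12.181.180.73 is 12.181.128.0/18 -> Router G
At Router G: longest match for 12.181.180.73 is 12.180.0.0/15 -> Router H
At Router H: longest match for 12.181.180.73 is 12.176.0.0/13 -> local delivery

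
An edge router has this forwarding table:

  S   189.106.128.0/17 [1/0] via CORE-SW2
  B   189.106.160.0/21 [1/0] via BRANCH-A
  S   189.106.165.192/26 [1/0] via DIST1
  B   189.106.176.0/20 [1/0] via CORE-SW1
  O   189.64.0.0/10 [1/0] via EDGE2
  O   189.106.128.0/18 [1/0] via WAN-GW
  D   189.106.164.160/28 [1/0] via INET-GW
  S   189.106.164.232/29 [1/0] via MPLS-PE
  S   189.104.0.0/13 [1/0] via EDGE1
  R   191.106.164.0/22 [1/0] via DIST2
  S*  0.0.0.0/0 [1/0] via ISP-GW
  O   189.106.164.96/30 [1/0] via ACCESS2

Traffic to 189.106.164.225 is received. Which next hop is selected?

BRANCH-A

Routes whose prefix contains 189.106.164.225:
  0.0.0.0/0 (default, matches everything) -> ISP-GW
  189.64.0.0/10 (189.64.0.0 - 189.127.255.255) -> EDGE2
  189.104.0.0/13 (189.104.0.0 - 189.111.255.255) -> EDGE1
  189.106.128.0/17 (189.106.128.0 - 189.106.255.255) -> CORE-SW2
  189.106.128.0/18 (189.106.128.0 - 189.106.191.255) -> WAN-GW
  189.106.160.0/21 (189.106.160.0 - 189.106.167.255) -> BRANCH-A
More-specific entries that do NOT match:
  189.106.164.96/30 (189.106.164.96 - 189.106.164.99) does not contain 189.106.164.225
  189.106.164.232/29 (189.106.164.232 - 189.106.164.239) does not contain 189.106.164.225
  189.106.164.160/28 (189.106.164.160 - 189.106.164.175) does not contain 189.106.164.225
  189.106.165.192/26 (189.106.165.192 - 189.106.165.255) does not contain 189.106.164.225
  191.106.164.0/22 (191.106.164.0 - 191.106.167.255) does not contain 189.106.164.225
Longest matching prefix is /21 -> next hop BRANCH-A.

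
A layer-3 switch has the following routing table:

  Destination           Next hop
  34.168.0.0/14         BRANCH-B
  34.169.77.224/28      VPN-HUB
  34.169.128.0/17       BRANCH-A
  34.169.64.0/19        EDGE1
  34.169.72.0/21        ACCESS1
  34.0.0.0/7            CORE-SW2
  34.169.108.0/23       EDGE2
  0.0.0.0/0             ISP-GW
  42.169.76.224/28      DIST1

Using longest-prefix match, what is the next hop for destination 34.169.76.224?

Routes whose prefix contains 34.169.76.224:
  0.0.0.0/0 (default, matches everything) -> ISP-GW
  34.0.0.0/7 (34.0.0.0 - 35.255.255.255) -> CORE-SW2
  34.168.0.0/14 (34.168.0.0 - 34.171.255.255) -> BRANCH-B
  34.169.64.0/19 (34.169.64.0 - 34.169.95.255) -> EDGE1
  34.169.72.0/21 (34.169.72.0 - 34.169.79.255) -> ACCESS1
More-specific entries that do NOT match:
  34.169.77.224/28 (34.169.77.224 - 34.169.77.239) does not contain 34.169.76.224
  42.169.76.224/28 (42.169.76.224 - 42.169.76.239) does not contain 34.169.76.224
  34.169.108.0/23 (34.169.108.0 - 34.169.109.255) does not contain 34.169.76.224
Longest matching prefix is /21 -> next hop ACCESS1.

ACCESS1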